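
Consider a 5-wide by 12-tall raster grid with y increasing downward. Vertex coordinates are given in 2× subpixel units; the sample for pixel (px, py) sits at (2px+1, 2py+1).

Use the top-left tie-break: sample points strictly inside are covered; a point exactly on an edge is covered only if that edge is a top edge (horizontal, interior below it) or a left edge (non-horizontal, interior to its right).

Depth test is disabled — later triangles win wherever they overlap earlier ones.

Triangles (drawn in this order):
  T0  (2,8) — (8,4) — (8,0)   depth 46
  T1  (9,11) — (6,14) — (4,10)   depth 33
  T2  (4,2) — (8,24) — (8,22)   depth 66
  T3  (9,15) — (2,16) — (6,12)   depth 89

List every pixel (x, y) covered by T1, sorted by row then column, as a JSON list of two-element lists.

T0:
  2·area = 24  (B↔C swapped to make it positive)
  edge (2, 8)→(8, 0): d=(6,-8) top-left  bias=+0
  edge (8, 0)→(8, 4): d=(0,4) right/bottom  bias=-1
  edge (8, 4)→(2, 8): d=(-6,4) right/bottom  bias=-1
    (3,1)@(7, 3): e=[10,4,10] → X
    (4,1)@(9, 3): e=[26,-4,2] → .
    (2,2)@(5, 5): e=[6,12,6] → X
    (3,2)@(7, 5): e=[22,4,-2] → .
    (1,3)@(3, 7): e=[2,20,2] → X
    (2,3)@(5, 7): e=[18,12,-6] → .
    (1,4)@(3, 9): e=[14,20,-10] → .
  covered (3 px):
    . . . . .
    . . . X .
    . . X . .
    . X . . .
    . . . . .
    . . . . .
    . . . . .
    . . . . .
    . . . . .
    . . . . .
    . . . . .
    . . . . .
T1:
  2·area = 18
  edge (9, 11)→(6, 14): d=(-3,3) right/bottom  bias=-1
  edge (6, 14)→(4, 10): d=(-2,-4) top-left  bias=+0
  edge (4, 10)→(9, 11): d=(5,1) right/bottom  bias=-1
    (2,5)@(5, 11): e=[12,2,4] → X
    (3,5)@(7, 11): e=[6,10,2] → X
    (4,5)@(9, 11): e=[0,18,0] → .  [on edge]
    (2,6)@(5, 13): e=[6,-2,14] → .
    (3,6)@(7, 13): e=[0,6,12] → .  [on edge]
    (2,7)@(5, 15): e=[0,-6,24] → .  [on edge]
    (1,8)@(3, 17): e=[0,-18,36] → .  [on edge]
    (0,9)@(1, 19): e=[0,-30,48] → .  [on edge]
  covered (2 px):
    . . . . .
    . . . . .
    . . . . .
    . . . . .
    . . . . .
    . . X X .
    . . . . .
    . . . . .
    . . . . .
    . . . . .
    . . . . .
    . . . . .
T2:
  2·area = 8  (B↔C swapped to make it positive)
  edge (4, 2)→(8, 22): d=(4,20) right/bottom  bias=-1
  edge (8, 22)→(8, 24): d=(0,2) right/bottom  bias=-1
  edge (8, 24)→(4, 2): d=(-4,-22) top-left  bias=+0
    (2,3)@(5, 7): e=[0,6,2] → .  [on edge]
    (3,8)@(7, 17): e=[0,2,6] → .  [on edge]
  covered (0 px):
    . . . . .
    . . . . .
    . . . . .
    . . . . .
    . . . . .
    . . . . .
    . . . . .
    . . . . .
    . . . . .
    . . . . .
    . . . . .
    . . . . .
T3:
  2·area = 24
  edge (9, 15)→(2, 16): d=(-7,1) right/bottom  bias=-1
  edge (2, 16)→(6, 12): d=(4,-4) top-left  bias=+0
  edge (6, 12)→(9, 15): d=(3,3) right/bottom  bias=-1
    (0,3)@(1, 7): e=[64,-40,0] → .  [on edge]
    (1,4)@(3, 9): e=[48,-24,0] → .  [on edge]
    (4,4)@(9, 9): e=[42,0,-18] → .  [on edge]
    (2,5)@(5, 11): e=[32,-8,0] → .  [on edge]
    (3,5)@(7, 11): e=[30,0,-6] → .  [on edge]
    (2,6)@(5, 13): e=[18,0,6] → X  [on edge]
    (3,6)@(7, 13): e=[16,8,0] → .  [on edge]
    (1,7)@(3, 15): e=[6,0,18] → X  [on edge]
    (3,7)@(7, 15): e=[2,16,6] → X
    (4,7)@(9, 15): e=[0,24,0] → .  [on edge]
    (0,8)@(1, 17): e=[-6,0,30] → .  [on edge]
    (1,8)@(3, 17): e=[-8,8,24] → .
  covered (4 px):
    . . . . .
    . . . . .
    . . . . .
    . . . . .
    . . . . .
    . . . . .
    . . X . .
    . X X X .
    . . . . .
    . . . . .
    . . . . .
    . . . . .

Final: [[2,5],[3,5]]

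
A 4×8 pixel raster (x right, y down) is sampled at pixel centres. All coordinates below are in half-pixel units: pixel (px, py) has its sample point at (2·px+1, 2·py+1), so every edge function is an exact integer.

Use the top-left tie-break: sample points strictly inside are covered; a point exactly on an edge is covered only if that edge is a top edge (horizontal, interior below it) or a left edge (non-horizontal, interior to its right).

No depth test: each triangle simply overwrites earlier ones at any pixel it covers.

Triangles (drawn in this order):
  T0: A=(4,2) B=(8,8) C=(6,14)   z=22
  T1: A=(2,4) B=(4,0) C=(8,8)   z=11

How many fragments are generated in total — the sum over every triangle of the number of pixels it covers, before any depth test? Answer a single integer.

T0:
  2·area = 36
  edge (4, 2)→(8, 8): d=(4,6) right/bottom  bias=-1
  edge (8, 8)→(6, 14): d=(-2,6) right/bottom  bias=-1
  edge (6, 14)→(4, 2): d=(-2,-12) top-left  bias=+0
    (2,2)@(5, 5): e=[6,24,6] → █
    (3,2)@(7, 5): e=[-6,12,30] → ·
    (2,3)@(5, 7): e=[14,20,2] → █
    (3,3)@(7, 7): e=[2,8,26] → █
    (2,4)@(5, 9): e=[22,16,-2] → ·
    (3,4)@(7, 9): e=[10,4,22] → █
    (3,5)@(7, 11): e=[18,0,18] → ·  [on edge]
  covered (4 px):
    · · · ·
    · · · ·
    · · █ ·
    · · █ █
    · · · █
    · · · ·
    · · · ·
    · · · ·
T1:
  2·area = 32
  edge (2, 4)→(4, 0): d=(2,-4) top-left  bias=+0
  edge (4, 0)→(8, 8): d=(4,8) right/bottom  bias=-1
  edge (8, 8)→(2, 4): d=(-6,-4) top-left  bias=+0
    (1,1)@(3, 3): e=[2,20,10] → █
    (2,1)@(5, 3): e=[10,4,18] → █
    (3,1)@(7, 3): e=[18,-12,26] → ·
    (1,2)@(3, 5): e=[6,28,-2] → ·
    (2,2)@(5, 5): e=[14,12,6] → █
    (3,2)@(7, 5): e=[22,-4,14] → ·
    (2,3)@(5, 7): e=[18,20,-6] → ·
    (3,3)@(7, 7): e=[26,4,2] → █
    (3,4)@(7, 9): e=[30,12,-10] → ·
  covered (4 px):
    · · · ·
    · █ █ ·
    · · █ ·
    · · · █
    · · · ·
    · · · ·
    · · · ·
    · · · ·

Result: 8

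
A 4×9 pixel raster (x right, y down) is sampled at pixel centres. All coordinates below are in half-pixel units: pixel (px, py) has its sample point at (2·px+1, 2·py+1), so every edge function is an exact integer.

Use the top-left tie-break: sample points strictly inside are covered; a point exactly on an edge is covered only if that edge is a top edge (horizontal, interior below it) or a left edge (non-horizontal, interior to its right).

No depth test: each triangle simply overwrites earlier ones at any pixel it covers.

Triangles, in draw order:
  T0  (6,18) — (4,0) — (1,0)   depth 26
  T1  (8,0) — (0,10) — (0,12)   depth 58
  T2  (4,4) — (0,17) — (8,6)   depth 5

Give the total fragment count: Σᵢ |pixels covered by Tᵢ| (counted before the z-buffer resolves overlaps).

T0:
  2·area = 54  (B↔C swapped to make it positive)
  edge (6, 18)→(1, 0): d=(-5,-18) top-left  bias=+0
  edge (1, 0)→(4, 0): d=(3,0) top-left  bias=+0
  edge (4, 0)→(6, 18): d=(2,18) right/bottom  bias=-1
    (1,0)@(3, 1): e=[31,3,20] → #
    (2,0)@(5, 1): e=[67,3,-16] → ·
    (1,1)@(3, 3): e=[21,9,24] → #
    (2,1)@(5, 3): e=[57,9,-12] → ·
    (1,2)@(3, 5): e=[11,15,28] → #
    (2,2)@(5, 5): e=[47,15,-8] → ·
    (1,3)@(3, 7): e=[1,21,32] → #
    (2,3)@(5, 7): e=[37,21,-4] → ·
    (1,4)@(3, 9): e=[-9,27,36] → ·
    (2,4)@(5, 9): e=[27,27,0] → ·  [on edge]
    (2,5)@(5, 11): e=[17,33,4] → #
    (3,5)@(7, 11): e=[53,33,-32] → ·
  covered (6 px):
    · # · ·
    · # · ·
    · # · ·
    · # · ·
    · · · ·
    · · # ·
    · · # ·
    · · · ·
    · · · ·
T1:
  2·area = 16  (B↔C swapped to make it positive)
  edge (8, 0)→(0, 12): d=(-8,12) right/bottom  bias=-1
  edge (0, 12)→(0, 10): d=(0,-2) top-left  bias=+0
  edge (0, 10)→(8, 0): d=(8,-10) top-left  bias=+0
    (1,3)@(3, 7): e=[4,6,6] → #
    (2,3)@(5, 7): e=[-20,10,26] → ·
    (0,4)@(1, 9): e=[12,2,2] → #
    (1,4)@(3, 9): e=[-12,6,22] → ·
    (0,5)@(1, 11): e=[-4,2,18] → ·
  covered (2 px):
    · · · ·
    · · · ·
    · · · ·
    · # · ·
    # · · ·
    · · · ·
    · · · ·
    · · · ·
    · · · ·
T2:
  2·area = 60  (B↔C swapped to make it positive)
  edge (4, 4)→(8, 6): d=(4,2) right/bottom  bias=-1
  edge (8, 6)→(0, 17): d=(-8,11) right/bottom  bias=-1
  edge (0, 17)→(4, 4): d=(4,-13) top-left  bias=+0
    (2,2)@(5, 5): e=[2,41,17] → #
    (3,2)@(7, 5): e=[-2,19,43] → ·
    (2,3)@(5, 7): e=[10,25,25] → #
    (3,3)@(7, 7): e=[6,3,51] → #
    (1,4)@(3, 9): e=[22,31,7] → #
    (3,4)@(7, 9): e=[14,-13,59] → ·
    (1,5)@(3, 11): e=[30,15,15] → #
    (2,5)@(5, 11): e=[26,-7,41] → ·
    (1,6)@(3, 13): e=[38,-1,23] → ·
    (0,7)@(1, 15): e=[50,5,5] → #
    (1,7)@(3, 15): e=[46,-17,31] → ·
    (0,8)@(1, 17): e=[58,-11,13] → ·
  covered (7 px):
    · · · ·
    · · · ·
    · · # ·
    · · # #
    · # # ·
    · # · ·
    · · · ·
    # · · ·
    · · · ·

Result: 15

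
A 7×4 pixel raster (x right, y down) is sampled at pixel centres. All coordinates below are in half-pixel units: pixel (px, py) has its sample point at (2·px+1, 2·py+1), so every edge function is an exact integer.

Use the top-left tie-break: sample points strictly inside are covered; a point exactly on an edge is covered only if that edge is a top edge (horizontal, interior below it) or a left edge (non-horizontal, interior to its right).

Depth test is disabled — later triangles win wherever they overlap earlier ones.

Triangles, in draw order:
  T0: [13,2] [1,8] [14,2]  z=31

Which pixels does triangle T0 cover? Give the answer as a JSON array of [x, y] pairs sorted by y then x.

T0:
  2·area = 6  (B↔C swapped to make it positive)
  edge (13, 2)→(14, 2): d=(1,0) top-left  bias=+0
  edge (14, 2)→(1, 8): d=(-13,6) right/bottom  bias=-1
  edge (1, 8)→(13, 2): d=(12,-6) top-left  bias=+0
    (5,1)@(11, 3): e=[1,5,0] → █  [on edge]
    (6,1)@(13, 3): e=[1,-7,12] → ·
    (3,2)@(7, 5): e=[3,3,0] → █  [on edge]
    (4,2)@(9, 5): e=[3,-9,12] → ·
    (5,2)@(11, 5): e=[3,-21,24] → ·
    (1,3)@(3, 7): e=[5,1,0] → █  [on edge]
    (2,3)@(5, 7): e=[5,-11,12] → ·
    (3,3)@(7, 7): e=[5,-23,24] → ·
  covered (3 px):
    · · · · · · ·
    · · · · · █ ·
    · · · █ · · ·
    · █ · · · · ·

Result: [[5,1],[3,2],[1,3]]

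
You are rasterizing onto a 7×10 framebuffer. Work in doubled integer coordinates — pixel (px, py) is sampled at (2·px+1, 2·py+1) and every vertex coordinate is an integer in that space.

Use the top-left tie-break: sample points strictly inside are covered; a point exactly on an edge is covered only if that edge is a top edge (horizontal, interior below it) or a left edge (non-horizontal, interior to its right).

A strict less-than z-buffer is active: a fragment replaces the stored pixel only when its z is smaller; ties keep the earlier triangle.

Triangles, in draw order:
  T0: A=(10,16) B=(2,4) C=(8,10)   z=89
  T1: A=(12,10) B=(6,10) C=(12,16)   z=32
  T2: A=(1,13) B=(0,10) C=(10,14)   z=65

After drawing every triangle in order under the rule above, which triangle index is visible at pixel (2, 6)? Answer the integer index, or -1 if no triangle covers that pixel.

T0:
  2·area = 24
  edge (10, 16)→(2, 4): d=(-8,-12) top-left  bias=+0
  edge (2, 4)→(8, 10): d=(6,6) right/bottom  bias=-1
  edge (8, 10)→(10, 16): d=(2,6) right/bottom  bias=-1
    (2,0)@(5, 1): e=[60,-36,0] → ·  [on edge]
    (0,1)@(1, 3): e=[-4,0,28] → ·  [on edge]
    (1,2)@(3, 5): e=[4,0,20] → ·  [on edge]
    (2,3)@(5, 7): e=[12,0,12] → ·  [on edge]
    (3,3)@(7, 7): e=[36,-12,0] → ·  [on edge]
    (3,4)@(7, 9): e=[20,0,4] → ·  [on edge]
    (3,5)@(7, 11): e=[4,12,8] → #
    (4,5)@(9, 11): e=[28,0,-4] → ·  [on edge]
    (3,6)@(7, 13): e=[-12,24,12] → ·
    (4,6)@(9, 13): e=[12,12,0] → ·  [on edge]
    (5,6)@(11, 13): e=[36,0,-12] → ·  [on edge]
    (6,7)@(13, 15): e=[44,0,-20] → ·  [on edge]
    (5,9)@(11, 19): e=[-12,36,0] → ·  [on edge]
  covered (1 px):
    · · · · · · ·
    · · · · · · ·
    · · · · · · ·
    · · · · · · ·
    · · · · · · ·
    · · · # · · ·
    · · · · · · ·
    · · · · · · ·
    · · · · · · ·
    · · · · · · ·
T1:
  2·area = 36  (B↔C swapped to make it positive)
  edge (12, 10)→(12, 16): d=(0,6) right/bottom  bias=-1
  edge (12, 16)→(6, 10): d=(-6,-6) top-left  bias=+0
  edge (6, 10)→(12, 10): d=(6,0) top-left  bias=+0
    (0,2)@(1, 5): e=[66,0,-30] → ·  [on edge]
    (1,3)@(3, 7): e=[54,0,-18] → ·  [on edge]
    (2,4)@(5, 9): e=[42,0,-6] → ·  [on edge]
    (3,5)@(7, 11): e=[30,0,6] → #  [on edge]
    (4,5)@(9, 11): e=[18,12,6] → #
    (5,5)@(11, 11): e=[6,24,6] → #
    (6,5)@(13, 11): e=[-6,36,6] → ·
    (3,6)@(7, 13): e=[30,-12,18] → ·
    (4,6)@(9, 13): e=[18,0,18] → #  [on edge]
    (6,6)@(13, 13): e=[-6,24,18] → ·
    (4,7)@(9, 15): e=[18,-12,30] → ·
    (5,7)@(11, 15): e=[6,0,30] → #  [on edge]
    (6,8)@(13, 17): e=[-6,0,42] → ·  [on edge]
  covered (6 px):
    · · · · · · ·
    · · · · · · ·
    · · · · · · ·
    · · · · · · ·
    · · · · · · ·
    · · · # # # ·
    · · · · # # ·
    · · · · · # ·
    · · · · · · ·
    · · · · · · ·
T2:
  2·area = 26
  edge (1, 13)→(0, 10): d=(-1,-3) top-left  bias=+0
  edge (0, 10)→(10, 14): d=(10,4) right/bottom  bias=-1
  edge (10, 14)→(1, 13): d=(-9,-1) top-left  bias=+0
    (0,5)@(1, 11): e=[2,6,18] → #
    (1,5)@(3, 11): e=[8,-2,20] → ·
    (0,6)@(1, 13): e=[0,26,0] → #  [on edge]
    (1,6)@(3, 13): e=[6,18,2] → #
    (2,6)@(5, 13): e=[12,10,4] → #
    (3,6)@(7, 13): e=[18,2,6] → #
    (4,6)@(9, 13): e=[24,-6,8] → ·
    (0,7)@(1, 15): e=[-2,46,-18] → ·
    (1,7)@(3, 15): e=[4,38,-16] → ·
    (2,7)@(5, 15): e=[10,30,-14] → ·
    (3,7)@(7, 15): e=[16,22,-12] → ·
    (1,9)@(3, 19): e=[0,78,-52] → ·  [on edge]
  covered (5 px):
    · · · · · · ·
    · · · · · · ·
    · · · · · · ·
    · · · · · · ·
    · · · · · · ·
    # · · · · · ·
    # # # # · · ·
    · · · · · · ·
    · · · · · · ·
    · · · · · · ·

Z-buffer (winner per pixel, '.' = empty):
  . . . . . . .
  . . . . . . .
  . . . . . . .
  . . . . . . .
  . . . . . . .
  2 . . 1 1 1 .
  2 2 2 2 1 1 .
  . . . . . 1 .
  . . . . . . .
  . . . . . . .

Result: 2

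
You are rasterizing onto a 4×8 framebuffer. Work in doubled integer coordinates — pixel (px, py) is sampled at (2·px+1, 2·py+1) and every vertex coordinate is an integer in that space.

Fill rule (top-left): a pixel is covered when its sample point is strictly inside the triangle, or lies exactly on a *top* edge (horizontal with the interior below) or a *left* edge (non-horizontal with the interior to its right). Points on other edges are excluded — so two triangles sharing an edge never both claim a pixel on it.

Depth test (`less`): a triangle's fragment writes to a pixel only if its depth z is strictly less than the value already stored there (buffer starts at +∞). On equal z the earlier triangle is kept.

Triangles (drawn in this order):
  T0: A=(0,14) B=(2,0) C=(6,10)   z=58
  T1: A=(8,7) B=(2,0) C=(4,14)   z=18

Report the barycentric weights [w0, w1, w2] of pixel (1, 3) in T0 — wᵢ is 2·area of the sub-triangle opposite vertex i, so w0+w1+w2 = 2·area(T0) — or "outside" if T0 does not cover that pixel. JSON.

T0:
  2·area = 76
  edge (0, 14)→(2, 0): d=(2,-14) top-left  bias=+0
  edge (2, 0)→(6, 10): d=(4,10) right/bottom  bias=-1
  edge (6, 10)→(0, 14): d=(-6,4) right/bottom  bias=-1
    (1,1)@(3, 3): e=[20,2,54] → █
    (2,1)@(5, 3): e=[48,-18,46] → ·
    (1,2)@(3, 5): e=[24,10,42] → █
    (2,2)@(5, 5): e=[52,-10,34] → ·
    (0,3)@(1, 7): e=[0,38,38] → █  [on edge]
    (2,3)@(5, 7): e=[56,-2,22] → ·
    (0,4)@(1, 9): e=[4,46,26] → █
    (2,4)@(5, 9): e=[60,6,10] → █
    (3,4)@(7, 9): e=[88,-14,2] → ·
    (0,5)@(1, 11): e=[8,54,14] → █
    (2,5)@(5, 11): e=[64,14,-2] → ·
    (0,6)@(1, 13): e=[12,62,2] → █
  covered (10 px):
    · · · ·
    · █ · ·
    · █ · ·
    █ █ · ·
    █ █ █ ·
    █ █ · ·
    █ · · ·
    · · · ·
T1:
  2·area = 70  (B↔C swapped to make it positive)
  edge (8, 7)→(4, 14): d=(-4,7) right/bottom  bias=-1
  edge (4, 14)→(2, 0): d=(-2,-14) top-left  bias=+0
  edge (2, 0)→(8, 7): d=(6,7) right/bottom  bias=-1
    (1,1)@(3, 3): e=[51,8,11] → █
    (2,1)@(5, 3): e=[37,36,-3] → ·
    (1,2)@(3, 5): e=[43,4,23] → █
    (2,2)@(5, 5): e=[29,32,9] → █
    (3,2)@(7, 5): e=[15,60,-5] → ·
    (1,3)@(3, 7): e=[35,0,35] → █  [on edge]
    (3,3)@(7, 7): e=[7,56,7] → █
    (1,4)@(3, 9): e=[27,-4,47] → ·
    (2,4)@(5, 9): e=[13,24,33] → █
    (3,4)@(7, 9): e=[-1,52,19] → ·
    (2,5)@(5, 11): e=[5,20,45] → █
    (3,5)@(7, 11): e=[-9,48,31] → ·
  covered (8 px):
    · · · ·
    · █ · ·
    · █ █ ·
    · █ █ █
    · · █ ·
    · · █ ·
    · · · ·
    · · · ·

Answer: [18,30,28]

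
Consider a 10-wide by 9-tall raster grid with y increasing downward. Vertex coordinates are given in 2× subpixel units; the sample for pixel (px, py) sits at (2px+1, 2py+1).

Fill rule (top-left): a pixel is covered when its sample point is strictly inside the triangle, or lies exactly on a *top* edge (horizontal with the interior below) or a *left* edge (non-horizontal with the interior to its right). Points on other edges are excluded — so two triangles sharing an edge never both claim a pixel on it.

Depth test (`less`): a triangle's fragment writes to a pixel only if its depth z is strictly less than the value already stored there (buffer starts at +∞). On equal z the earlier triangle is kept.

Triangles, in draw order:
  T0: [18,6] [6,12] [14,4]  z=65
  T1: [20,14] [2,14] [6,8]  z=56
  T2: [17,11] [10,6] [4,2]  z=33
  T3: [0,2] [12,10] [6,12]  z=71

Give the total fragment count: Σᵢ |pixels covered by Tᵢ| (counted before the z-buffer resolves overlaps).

T0:
  2·area = 48
  edge (18, 6)→(6, 12): d=(-12,6) right/bottom  bias=-1
  edge (6, 12)→(14, 4): d=(8,-8) top-left  bias=+0
  edge (14, 4)→(18, 6): d=(4,2) right/bottom  bias=-1
    (8,0)@(17, 1): e=[66,0,-18] → .  [on edge]
    (7,1)@(15, 3): e=[54,0,-6] → .  [on edge]
    (6,2)@(13, 5): e=[42,0,6] → X  [on edge]
    (7,2)@(15, 5): e=[30,16,2] → X
    (8,2)@(17, 5): e=[18,32,-2] → .
    (5,3)@(11, 7): e=[30,0,18] → X  [on edge]
    (8,3)@(17, 7): e=[-6,48,6] → .
    (4,4)@(9, 9): e=[18,0,30] → X  [on edge]
    (6,4)@(13, 9): e=[-6,32,22] → .
    (7,4)@(15, 9): e=[-18,48,18] → .
    (3,5)@(7, 11): e=[6,0,42] → X  [on edge]
    (4,5)@(9, 11): e=[-6,16,38] → .
    (2,6)@(5, 13): e=[-6,0,54] → .  [on edge]
    (1,7)@(3, 15): e=[-18,0,66] → .  [on edge]
    (0,8)@(1, 17): e=[-30,0,78] → .  [on edge]
  covered (8 px):
    . . . . . . . . . .
    . . . . . . . . . .
    . . . . . . X X . .
    . . . . . X X X . .
    . . . . X X . . . .
    . . . X . . . . . .
    . . . . . . . . . .
    . . . . . . . . . .
    . . . . . . . . . .
T1:
  2·area = 108
  edge (20, 14)→(2, 14): d=(-18,0) right/bottom  bias=-1
  edge (2, 14)→(6, 8): d=(4,-6) top-left  bias=+0
  edge (6, 8)→(20, 14): d=(14,6) right/bottom  bias=-1
    (3,4)@(7, 9): e=[90,10,8] → X
    (4,4)@(9, 9): e=[90,22,-4] → .
    (2,5)@(5, 11): e=[54,6,48] → X
    (4,5)@(9, 11): e=[54,30,24] → X
    (5,5)@(11, 11): e=[54,42,12] → X
    (6,5)@(13, 11): e=[54,54,0] → .  [on edge]
    (1,6)@(3, 13): e=[18,2,88] → X
    (6,6)@(13, 13): e=[18,62,28] → X
    (7,6)@(15, 13): e=[18,74,16] → X
    (8,6)@(17, 13): e=[18,86,4] → X
    (9,6)@(19, 13): e=[18,98,-8] → .
    (1,7)@(3, 15): e=[-18,10,116] → .
  covered (13 px):
    . . . . . . . . . .
    . . . . . . . . . .
    . . . . . . . . . .
    . . . . . . . . . .
    . . . X . . . . . .
    . . X X X X . . . .
    . X X X X X X X X .
    . . . . . . . . . .
    . . . . . . . . . .
T2:
  2·area = 2  (B↔C swapped to make it positive)
  edge (17, 11)→(4, 2): d=(-13,-9) top-left  bias=+0
  edge (4, 2)→(10, 6): d=(6,4) right/bottom  bias=-1
  edge (10, 6)→(17, 11): d=(7,5) right/bottom  bias=-1
    (1,0)@(3, 1): e=[4,-2,0] → .  [on edge]
    (8,5)@(17, 11): e=[0,2,0] → .  [on edge]
  covered (0 px):
    . . . . . . . . . .
    . . . . . . . . . .
    . . . . . . . . . .
    . . . . . . . . . .
    . . . . . . . . . .
    . . . . . . . . . .
    . . . . . . . . . .
    . . . . . . . . . .
    . . . . . . . . . .
T3:
  2·area = 72
  edge (0, 2)→(12, 10): d=(12,8) right/bottom  bias=-1
  edge (12, 10)→(6, 12): d=(-6,2) right/bottom  bias=-1
  edge (6, 12)→(0, 2): d=(-6,-10) top-left  bias=+0
    (0,1)@(1, 3): e=[4,64,4] → X
    (1,1)@(3, 3): e=[-12,60,24] → .
    (0,2)@(1, 5): e=[28,52,-8] → .
    (1,2)@(3, 5): e=[12,48,12] → X
    (2,2)@(5, 5): e=[-4,44,32] → .
    (1,3)@(3, 7): e=[36,36,0] → X  [on edge]
    (2,3)@(5, 7): e=[20,32,20] → X
    (3,3)@(7, 7): e=[4,28,40] → X
    (4,3)@(9, 7): e=[-12,24,60] → .
    (1,4)@(3, 9): e=[60,24,-12] → .
    (2,4)@(5, 9): e=[44,20,8] → X
    (4,4)@(9, 9): e=[12,12,48] → X
    (7,4)@(15, 9): e=[-36,0,108] → .  [on edge]
    (4,5)@(9, 11): e=[36,0,36] → .  [on edge]
    (1,6)@(3, 13): e=[108,0,-36] → .  [on edge]
    (4,8)@(9, 17): e=[108,-36,0] → .  [on edge]
  covered (9 px):
    . . . . . . . . . .
    X . . . . . . . . .
    . X . . . . . . . .
    . X X X . . . . . .
    . . X X X . . . . .
    . . . X . . . . . .
    . . . . . . . . . .
    . . . . . . . . . .
    . . . . . . . . . .

Final: 30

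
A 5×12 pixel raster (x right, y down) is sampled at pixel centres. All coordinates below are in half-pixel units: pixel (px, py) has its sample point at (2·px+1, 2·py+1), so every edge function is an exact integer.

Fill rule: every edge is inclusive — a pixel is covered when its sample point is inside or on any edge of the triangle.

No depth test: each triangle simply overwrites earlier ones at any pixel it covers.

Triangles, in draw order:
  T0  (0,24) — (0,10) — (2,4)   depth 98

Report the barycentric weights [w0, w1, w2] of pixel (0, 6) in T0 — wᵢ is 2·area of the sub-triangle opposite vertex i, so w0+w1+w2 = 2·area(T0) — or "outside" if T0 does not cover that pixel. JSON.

T0:
  2·area = 28
  edge (0, 24)→(0, 10): d=(0,-14) inclusive
  edge (0, 10)→(2, 4): d=(2,-6) inclusive
  edge (2, 4)→(0, 24): d=(-2,20) inclusive
    (1,0)@(3, 1): e=[42,0,-14] → ·  [on edge]
    (0,3)@(1, 7): e=[14,0,14] → █  [on edge]
    (1,3)@(3, 7): e=[42,12,-26] → ·
    (0,4)@(1, 9): e=[14,4,10] → █
    (1,4)@(3, 9): e=[42,16,-30] → ·
    (0,5)@(1, 11): e=[14,8,6] → █
    (1,5)@(3, 11): e=[42,20,-34] → ·
    (0,6)@(1, 13): e=[14,12,2] → █
    (1,6)@(3, 13): e=[42,24,-38] → ·
    (0,7)@(1, 15): e=[14,16,-2] → ·
  covered (4 px):
    · · · · ·
    · · · · ·
    · · · · ·
    █ · · · ·
    █ · · · ·
    █ · · · ·
    █ · · · ·
    · · · · ·
    · · · · ·
    · · · · ·
    · · · · ·
    · · · · ·

Answer: [12,2,14]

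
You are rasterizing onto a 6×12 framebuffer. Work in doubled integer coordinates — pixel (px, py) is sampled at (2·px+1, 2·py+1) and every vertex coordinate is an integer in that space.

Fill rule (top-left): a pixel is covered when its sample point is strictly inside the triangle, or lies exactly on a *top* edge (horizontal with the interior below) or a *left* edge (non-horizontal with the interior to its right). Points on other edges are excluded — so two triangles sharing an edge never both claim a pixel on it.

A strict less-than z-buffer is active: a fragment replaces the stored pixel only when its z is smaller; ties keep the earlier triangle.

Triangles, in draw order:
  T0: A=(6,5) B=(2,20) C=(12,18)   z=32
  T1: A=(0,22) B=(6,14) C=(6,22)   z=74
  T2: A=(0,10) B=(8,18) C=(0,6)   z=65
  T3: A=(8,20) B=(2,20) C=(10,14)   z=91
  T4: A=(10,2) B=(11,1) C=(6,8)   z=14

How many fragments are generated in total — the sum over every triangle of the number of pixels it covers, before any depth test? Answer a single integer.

T0:
  2·area = 142  (B↔C swapped to make it positive)
  edge (6, 5)→(12, 18): d=(6,13) right/bottom  bias=-1
  edge (12, 18)→(2, 20): d=(-10,2) right/bottom  bias=-1
  edge (2, 20)→(6, 5): d=(4,-15) top-left  bias=+0
    (2,4)@(5, 9): e=[37,104,1] → █
    (3,4)@(7, 9): e=[11,100,31] → █
    (4,4)@(9, 9): e=[-15,96,61] → ·
    (2,5)@(5, 11): e=[49,84,9] → █
    (4,5)@(9, 11): e=[-3,76,69] → ·
    (2,6)@(5, 13): e=[61,64,17] → █
    (4,6)@(9, 13): e=[9,56,77] → █
    (5,6)@(11, 13): e=[-17,52,107] → ·
    (2,7)@(5, 15): e=[73,44,25] → █
    (5,7)@(11, 15): e=[-5,32,115] → ·
    (1,8)@(3, 17): e=[111,28,3] → █
    (5,8)@(11, 17): e=[7,12,123] → █
    (3,9)@(7, 19): e=[71,0,71] → ·  [on edge]
  covered (17 px):
    · · · · · ·
    · · · · · ·
    · · · · · ·
    · · · · · ·
    · · █ █ · ·
    · · █ █ · ·
    · · █ █ █ ·
    · · █ █ █ ·
    · █ █ █ █ █
    · █ █ · · ·
    · · · · · ·
    · · · · · ·
T1:
  2·area = 48
  edge (0, 22)→(6, 14): d=(6,-8) top-left  bias=+0
  edge (6, 14)→(6, 22): d=(0,8) right/bottom  bias=-1
  edge (6, 22)→(0, 22): d=(-6,0) right/bottom  bias=-1
    (2,8)@(5, 17): e=[10,8,30] → █
    (3,8)@(7, 17): e=[26,-8,30] → ·
    (1,9)@(3, 19): e=[6,24,18] → █
    (3,9)@(7, 19): e=[38,-8,18] → ·
    (0,10)@(1, 21): e=[2,40,6] → █
    (3,10)@(7, 21): e=[50,-8,6] → ·
    (0,11)@(1, 23): e=[14,40,-6] → ·
    (1,11)@(3, 23): e=[30,24,-6] → ·
    (2,11)@(5, 23): e=[46,8,-6] → ·
  covered (6 px):
    · · · · · ·
    · · · · · ·
    · · · · · ·
    · · · · · ·
    · · · · · ·
    · · · · · ·
    · · · · · ·
    · · · · · ·
    · · █ · · ·
    · █ █ · · ·
    █ █ █ · · ·
    · · · · · ·
T2:
  2·area = 32  (B↔C swapped to make it positive)
  edge (0, 10)→(0, 6): d=(0,-4) top-left  bias=+0
  edge (0, 6)→(8, 18): d=(8,12) right/bottom  bias=-1
  edge (8, 18)→(0, 10): d=(-8,-8) top-left  bias=+0
    (0,4)@(1, 9): e=[4,12,16] → █
    (1,4)@(3, 9): e=[12,-12,32] → ·
    (0,5)@(1, 11): e=[4,28,0] → █  [on edge]
    (1,5)@(3, 11): e=[12,4,16] → █
    (2,5)@(5, 11): e=[20,-20,32] → ·
    (0,6)@(1, 13): e=[4,44,-16] → ·
    (1,6)@(3, 13): e=[12,20,0] → █  [on edge]
    (2,6)@(5, 13): e=[20,-4,16] → ·
    (1,7)@(3, 15): e=[12,36,-16] → ·
    (2,7)@(5, 15): e=[20,12,0] → █  [on edge]
    (3,7)@(7, 15): e=[28,-12,16] → ·
    (2,8)@(5, 17): e=[20,28,-16] → ·
    (3,8)@(7, 17): e=[28,4,0] → █  [on edge]
    (4,9)@(9, 19): e=[36,-4,0] → ·  [on edge]
    (5,10)@(11, 21): e=[44,-12,0] → ·  [on edge]
  covered (6 px):
    · · · · · ·
    · · · · · ·
    · · · · · ·
    · · · · · ·
    █ · · · · ·
    █ █ · · · ·
    · █ · · · ·
    · · █ · · ·
    · · · █ · ·
    · · · · · ·
    · · · · · ·
    · · · · · ·
T3:
  2·area = 36
  edge (8, 20)→(2, 20): d=(-6,0) right/bottom  bias=-1
  edge (2, 20)→(10, 14): d=(8,-6) top-left  bias=+0
  edge (10, 14)→(8, 20): d=(-2,6) right/bottom  bias=-1
    (5,5)@(11, 11): e=[54,-18,0] → ·  [on edge]
    (4,7)@(9, 15): e=[30,2,4] → █
    (5,7)@(11, 15): e=[30,14,-8] → ·
    (3,8)@(7, 17): e=[18,6,12] → █
    (4,8)@(9, 17): e=[18,18,0] → ·  [on edge]
    (2,9)@(5, 19): e=[6,10,20] → █
    (4,9)@(9, 19): e=[6,34,-4] → ·
    (2,10)@(5, 21): e=[-6,26,16] → ·
    (3,10)@(7, 21): e=[-6,38,4] → ·
    (3,11)@(7, 23): e=[-18,54,0] → ·  [on edge]
  covered (4 px):
    · · · · · ·
    · · · · · ·
    · · · · · ·
    · · · · · ·
    · · · · · ·
    · · · · · ·
    · · · · · ·
    · · · · █ ·
    · · · █ · ·
    · · █ █ · ·
    · · · · · ·
    · · · · · ·
T4:
  2·area = 2
  edge (10, 2)→(11, 1): d=(1,-1) top-left  bias=+0
  edge (11, 1)→(6, 8): d=(-5,7) right/bottom  bias=-1
  edge (6, 8)→(10, 2): d=(4,-6) top-left  bias=+0
    (5,0)@(11, 1): e=[0,0,2] → ·  [on edge]
    (4,1)@(9, 3): e=[0,4,-2] → ·  [on edge]
    (3,2)@(7, 5): e=[0,8,-6] → ·  [on edge]
    (2,3)@(5, 7): e=[0,12,-10] → ·  [on edge]
    (1,4)@(3, 9): e=[0,16,-14] → ·  [on edge]
    (0,5)@(1, 11): e=[0,20,-18] → ·  [on edge]
    (0,7)@(1, 15): e=[4,0,-2] → ·  [on edge]
  covered (0 px):
    · · · · · ·
    · · · · · ·
    · · · · · ·
    · · · · · ·
    · · · · · ·
    · · · · · ·
    · · · · · ·
    · · · · · ·
    · · · · · ·
    · · · · · ·
    · · · · · ·
    · · · · · ·

Answer: 33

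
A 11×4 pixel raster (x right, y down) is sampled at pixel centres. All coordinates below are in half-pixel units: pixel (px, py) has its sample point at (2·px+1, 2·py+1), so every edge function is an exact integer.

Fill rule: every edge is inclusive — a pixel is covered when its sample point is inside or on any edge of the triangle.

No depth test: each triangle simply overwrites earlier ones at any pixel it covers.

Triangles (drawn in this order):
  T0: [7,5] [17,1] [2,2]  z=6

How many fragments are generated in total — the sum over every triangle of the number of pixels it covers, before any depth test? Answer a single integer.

T0:
  2·area = 50  (B↔C swapped to make it positive)
  edge (7, 5)→(2, 2): d=(-5,-3) inclusive
  edge (2, 2)→(17, 1): d=(15,-1) inclusive
  edge (17, 1)→(7, 5): d=(-10,4) inclusive
    (8,0)@(17, 1): e=[50,0,0] → #  [on edge]
    (9,0)@(19, 1): e=[56,2,-8] → ·
    (2,1)@(5, 3): e=[4,18,28] → #
    (3,1)@(7, 3): e=[10,20,20] → #
    (4,1)@(9, 3): e=[16,22,12] → #
    (5,1)@(11, 3): e=[22,24,4] → #
    (6,1)@(13, 3): e=[28,26,-4] → ·
    (8,1)@(17, 3): e=[40,30,-20] → ·
    (2,2)@(5, 5): e=[-6,48,8] → ·
    (3,2)@(7, 5): e=[0,50,0] → #  [on edge]
    (4,2)@(9, 5): e=[6,52,-8] → ·
    (5,2)@(11, 5): e=[12,54,-16] → ·
  covered (6 px):
    · · · · · · · · # · ·
    · · # # # # · · · · ·
    · · · # · · · · · · ·
    · · · · · · · · · · ·

Result: 6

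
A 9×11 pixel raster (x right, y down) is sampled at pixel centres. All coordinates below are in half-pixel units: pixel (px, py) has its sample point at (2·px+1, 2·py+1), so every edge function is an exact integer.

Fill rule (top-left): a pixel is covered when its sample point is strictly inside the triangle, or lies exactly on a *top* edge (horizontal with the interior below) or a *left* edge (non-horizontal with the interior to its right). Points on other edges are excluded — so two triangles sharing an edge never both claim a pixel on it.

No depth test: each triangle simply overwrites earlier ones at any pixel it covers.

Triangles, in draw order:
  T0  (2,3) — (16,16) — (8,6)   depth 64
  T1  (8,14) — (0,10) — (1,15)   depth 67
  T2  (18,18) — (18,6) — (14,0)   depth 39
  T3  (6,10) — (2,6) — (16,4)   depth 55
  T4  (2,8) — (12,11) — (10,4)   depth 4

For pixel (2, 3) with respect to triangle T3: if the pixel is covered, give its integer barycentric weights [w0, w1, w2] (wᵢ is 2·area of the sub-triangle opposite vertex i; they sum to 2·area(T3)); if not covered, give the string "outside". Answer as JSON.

T0:
  2·area = 36  (B↔C swapped to make it positive)
  edge (2, 3)→(8, 6): d=(6,3) right/bottom  bias=-1
  edge (8, 6)→(16, 16): d=(8,10) right/bottom  bias=-1
  edge (16, 16)→(2, 3): d=(-14,-13) top-left  bias=+0
    (2,2)@(5, 5): e=[3,22,11] → X
    (3,2)@(7, 5): e=[-3,2,37] → .
    (2,3)@(5, 7): e=[15,38,-17] → .
    (3,3)@(7, 7): e=[9,18,9] → X
    (4,3)@(9, 7): e=[3,-2,35] → .
    (3,4)@(7, 9): e=[21,34,-19] → .
    (4,4)@(9, 9): e=[15,14,7] → X
    (5,4)@(11, 9): e=[9,-6,33] → .
    (4,5)@(9, 11): e=[27,30,-21] → .
    (5,5)@(11, 11): e=[21,10,5] → X
    (6,5)@(13, 11): e=[15,-10,31] → .
    (5,6)@(11, 13): e=[33,26,-23] → .
  covered (6 px):
    . . . . . . . . .
    . . . . . . . . .
    . . X . . . . . .
    . . . X . . . . .
    . . . . X . . . .
    . . . . . X . . .
    . . . . . . X . .
    . . . . . . . X .
    . . . . . . . . .
    . . . . . . . . .
    . . . . . . . . .
T1:
  2·area = 36  (B↔C swapped to make it positive)
  edge (8, 14)→(1, 15): d=(-7,1) right/bottom  bias=-1
  edge (1, 15)→(0, 10): d=(-1,-5) top-left  bias=+0
  edge (0, 10)→(8, 14): d=(8,4) right/bottom  bias=-1
    (0,5)@(1, 11): e=[28,4,4] → X
    (1,5)@(3, 11): e=[26,14,-4] → .
    (0,6)@(1, 13): e=[14,2,20] → X
    (1,6)@(3, 13): e=[12,12,12] → X
    (2,6)@(5, 13): e=[10,22,4] → X
    (3,6)@(7, 13): e=[8,32,-4] → .
    (7,6)@(15, 13): e=[0,72,-36] → .  [on edge]
    (0,7)@(1, 15): e=[0,0,36] → .  [on edge]
    (1,7)@(3, 15): e=[-2,10,28] → .
    (2,7)@(5, 15): e=[-4,20,20] → .
  covered (4 px):
    . . . . . . . . .
    . . . . . . . . .
    . . . . . . . . .
    . . . . . . . . .
    . . . . . . . . .
    X . . . . . . . .
    X X X . . . . . .
    . . . . . . . . .
    . . . . . . . . .
    . . . . . . . . .
    . . . . . . . . .
T2:
  2·area = 48  (B↔C swapped to make it positive)
  edge (18, 18)→(14, 0): d=(-4,-18) top-left  bias=+0
  edge (14, 0)→(18, 6): d=(4,6) right/bottom  bias=-1
  edge (18, 6)→(18, 18): d=(0,12) right/bottom  bias=-1
    (7,1)@(15, 3): e=[6,6,36] → X
    (8,1)@(17, 3): e=[42,-6,12] → .
    (7,2)@(15, 5): e=[-2,14,36] → .
    (8,2)@(17, 5): e=[34,2,12] → X
    (8,3)@(17, 7): e=[26,10,12] → X
    (8,4)@(17, 9): e=[18,18,12] → X
    (8,5)@(17, 11): e=[10,26,12] → X
    (8,6)@(17, 13): e=[2,34,12] → X
    (8,7)@(17, 15): e=[-6,42,12] → .
  covered (6 px):
    . . . . . . . . .
    . . . . . . . X .
    . . . . . . . . X
    . . . . . . . . X
    . . . . . . . . X
    . . . . . . . . X
    . . . . . . . . X
    . . . . . . . . .
    . . . . . . . . .
    . . . . . . . . .
    . . . . . . . . .
T3:
  2·area = 64
  edge (6, 10)→(2, 6): d=(-4,-4) top-left  bias=+0
  edge (2, 6)→(16, 4): d=(14,-2) top-left  bias=+0
  edge (16, 4)→(6, 10): d=(-10,6) right/bottom  bias=-1
    (0,2)@(1, 5): e=[0,-16,80] → .  [on edge]
    (4,2)@(9, 5): e=[32,0,32] → X  [on edge]
    (5,2)@(11, 5): e=[40,4,20] → X
    (6,2)@(13, 5): e=[48,8,8] → X
    (7,2)@(15, 5): e=[56,12,-4] → .
    (1,3)@(3, 7): e=[0,16,48] → X  [on edge]
    (2,3)@(5, 7): e=[8,20,36] → X
    (3,3)@(7, 7): e=[16,24,24] → X
    (5,3)@(11, 7): e=[32,32,0] → .  [on edge]
    (6,3)@(13, 7): e=[40,36,-12] → .
    (1,4)@(3, 9): e=[-8,44,28] → .
    (2,4)@(5, 9): e=[0,48,16] → X  [on edge]
    (3,5)@(7, 11): e=[0,80,-16] → .  [on edge]
    (0,6)@(1, 13): e=[-32,96,0] → .  [on edge]
    (4,6)@(9, 13): e=[0,112,-48] → .  [on edge]
    (5,7)@(11, 15): e=[0,144,-80] → .  [on edge]
    (6,8)@(13, 17): e=[0,176,-112] → .  [on edge]
    (7,9)@(15, 19): e=[0,208,-144] → .  [on edge]
    (8,10)@(17, 21): e=[0,240,-176] → .  [on edge]
  covered (9 px):
    . . . . . . . . .
    . . . . . . . . .
    . . . . X X X . .
    . X X X X . . . .
    . . X X . . . . .
    . . . . . . . . .
    . . . . . . . . .
    . . . . . . . . .
    . . . . . . . . .
    . . . . . . . . .
    . . . . . . . . .
T4:
  2·area = 64  (B↔C swapped to make it positive)
  edge (2, 8)→(10, 4): d=(8,-4) top-left  bias=+0
  edge (10, 4)→(12, 11): d=(2,7) right/bottom  bias=-1
  edge (12, 11)→(2, 8): d=(-10,-3) top-left  bias=+0
    (4,2)@(9, 5): e=[4,9,51] → X
    (5,2)@(11, 5): e=[12,-5,57] → .
    (2,3)@(5, 7): e=[4,41,19] → X
    (3,3)@(7, 7): e=[12,27,25] → X
    (5,3)@(11, 7): e=[28,-1,37] → .
    (2,4)@(5, 9): e=[20,45,-1] → .
    (3,4)@(7, 9): e=[28,31,5] → X
    (5,4)@(11, 9): e=[44,3,17] → X
    (6,4)@(13, 9): e=[52,-11,23] → .
    (3,5)@(7, 11): e=[44,35,-15] → .
    (4,5)@(9, 11): e=[52,21,-9] → .
    (5,5)@(11, 11): e=[60,7,-3] → .
  covered (7 px):
    . . . . . . . . .
    . . . . . . . . .
    . . . . X . . . .
    . . X X X . . . .
    . . . X X X . . .
    . . . . . . . . .
    . . . . . . . . .
    . . . . . . . . .
    . . . . . . . . .
    . . . . . . . . .
    . . . . . . . . .

Result: [20,36,8]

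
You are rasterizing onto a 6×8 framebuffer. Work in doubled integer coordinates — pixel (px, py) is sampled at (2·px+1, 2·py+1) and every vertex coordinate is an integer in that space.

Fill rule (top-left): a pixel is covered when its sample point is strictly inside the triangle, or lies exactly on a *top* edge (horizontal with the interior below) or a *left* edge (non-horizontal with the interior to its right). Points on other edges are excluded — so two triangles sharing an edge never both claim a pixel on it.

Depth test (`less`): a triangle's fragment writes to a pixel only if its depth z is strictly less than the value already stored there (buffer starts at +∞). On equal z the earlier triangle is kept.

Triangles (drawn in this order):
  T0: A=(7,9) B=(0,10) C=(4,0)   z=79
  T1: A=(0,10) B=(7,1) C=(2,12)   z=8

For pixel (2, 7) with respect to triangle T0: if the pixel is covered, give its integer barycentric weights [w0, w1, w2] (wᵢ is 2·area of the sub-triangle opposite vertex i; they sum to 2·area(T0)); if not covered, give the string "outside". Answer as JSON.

T0:
  2·area = 66
  edge (7, 9)→(0, 10): d=(-7,1) right/bottom  bias=-1
  edge (0, 10)→(4, 0): d=(4,-10) top-left  bias=+0
  edge (4, 0)→(7, 9): d=(3,9) right/bottom  bias=-1
    (1,1)@(3, 3): e=[46,2,18] → #
    (2,1)@(5, 3): e=[44,22,0] → ·  [on edge]
    (1,2)@(3, 5): e=[32,10,24] → #
    (2,2)@(5, 5): e=[30,30,6] → #
    (3,2)@(7, 5): e=[28,50,-12] → ·
    (1,3)@(3, 7): e=[18,18,30] → #
    (3,3)@(7, 7): e=[14,58,-6] → ·
    (0,4)@(1, 9): e=[6,6,54] → #
    (3,4)@(7, 9): e=[0,66,0] → ·  [on edge]
    (0,5)@(1, 11): e=[-8,14,60] → ·
    (1,5)@(3, 11): e=[-10,34,42] → ·
    (2,5)@(5, 11): e=[-12,54,24] → ·
    (4,7)@(9, 15): e=[-44,110,0] → ·  [on edge]
  covered (8 px):
    · · · · · ·
    · # · · · ·
    · # # · · ·
    · # # · · ·
    # # # · · ·
    · · · · · ·
    · · · · · ·
    · · · · · ·
T1:
  2·area = 32
  edge (0, 10)→(7, 1): d=(7,-9) top-left  bias=+0
  edge (7, 1)→(2, 12): d=(-5,11) right/bottom  bias=-1
  edge (2, 12)→(0, 10): d=(-2,-2) top-left  bias=+0
    (3,0)@(7, 1): e=[0,0,32] → ·  [on edge]
    (2,2)@(5, 5): e=[10,2,20] → #
    (3,2)@(7, 5): e=[28,-20,24] → ·
    (1,3)@(3, 7): e=[6,14,12] → #
    (2,3)@(5, 7): e=[24,-8,16] → ·
    (0,4)@(1, 9): e=[2,26,4] → #
    (2,4)@(5, 9): e=[38,-18,12] → ·
    (0,5)@(1, 11): e=[16,16,0] → #  [on edge]
    (1,5)@(3, 11): e=[34,-6,4] → ·
    (0,6)@(1, 13): e=[30,6,-4] → ·
    (1,6)@(3, 13): e=[48,-16,0] → ·  [on edge]
    (2,7)@(5, 15): e=[80,-48,0] → ·  [on edge]
  covered (5 px):
    · · · · · ·
    · · · · · ·
    · · # · · ·
    · # · · · ·
    # # · · · ·
    # · · · · ·
    · · · · · ·
    · · · · · ·

Answer: "outside"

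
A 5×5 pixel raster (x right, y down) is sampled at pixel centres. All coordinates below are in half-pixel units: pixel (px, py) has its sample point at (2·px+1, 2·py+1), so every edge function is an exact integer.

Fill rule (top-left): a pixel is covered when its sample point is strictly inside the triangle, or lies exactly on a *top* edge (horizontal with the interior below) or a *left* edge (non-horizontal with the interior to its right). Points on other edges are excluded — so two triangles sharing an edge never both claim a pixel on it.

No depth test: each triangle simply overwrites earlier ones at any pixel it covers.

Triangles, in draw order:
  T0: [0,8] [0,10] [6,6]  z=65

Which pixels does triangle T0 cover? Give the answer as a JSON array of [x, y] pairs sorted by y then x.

T0:
  2·area = 12  (B↔C swapped to make it positive)
  edge (0, 8)→(6, 6): d=(6,-2) top-left  bias=+0
  edge (6, 6)→(0, 10): d=(-6,4) right/bottom  bias=-1
  edge (0, 10)→(0, 8): d=(0,-2) top-left  bias=+0
    (4,2)@(9, 5): e=[0,-6,18] → ·  [on edge]
    (1,3)@(3, 7): e=[0,6,6] → █  [on edge]
    (2,3)@(5, 7): e=[4,-2,10] → ·
    (0,4)@(1, 9): e=[8,2,2] → █
    (1,4)@(3, 9): e=[12,-6,6] → ·
  covered (2 px):
    · · · · ·
    · · · · ·
    · · · · ·
    · █ · · ·
    █ · · · ·

Final: [[1,3],[0,4]]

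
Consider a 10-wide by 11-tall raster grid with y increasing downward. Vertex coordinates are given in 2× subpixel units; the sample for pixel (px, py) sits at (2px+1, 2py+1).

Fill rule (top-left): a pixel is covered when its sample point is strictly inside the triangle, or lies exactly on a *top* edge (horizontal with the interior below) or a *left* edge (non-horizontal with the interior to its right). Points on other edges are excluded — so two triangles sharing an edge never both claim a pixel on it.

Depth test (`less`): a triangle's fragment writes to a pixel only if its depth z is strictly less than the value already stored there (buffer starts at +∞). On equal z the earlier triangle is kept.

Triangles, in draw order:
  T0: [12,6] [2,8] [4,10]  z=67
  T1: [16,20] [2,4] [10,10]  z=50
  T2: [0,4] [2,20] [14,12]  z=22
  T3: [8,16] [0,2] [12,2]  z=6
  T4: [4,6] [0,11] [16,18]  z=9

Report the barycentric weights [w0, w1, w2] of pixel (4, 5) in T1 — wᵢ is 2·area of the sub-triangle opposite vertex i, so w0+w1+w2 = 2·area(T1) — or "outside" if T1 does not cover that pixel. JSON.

T0:
  2·area = 24  (B↔C swapped to make it positive)
  edge (12, 6)→(4, 10): d=(-8,4) right/bottom  bias=-1
  edge (4, 10)→(2, 8): d=(-2,-2) top-left  bias=+0
  edge (2, 8)→(12, 6): d=(10,-2) top-left  bias=+0
    (8,2)@(17, 5): e=[-12,36,0] → ·  [on edge]
    (0,3)@(1, 7): e=[36,0,-12] → ·  [on edge]
    (3,3)@(7, 7): e=[12,12,0] → █  [on edge]
    (4,3)@(9, 7): e=[4,16,4] → █
    (5,3)@(11, 7): e=[-4,20,8] → ·
    (1,4)@(3, 9): e=[12,0,12] → █  [on edge]
    (2,4)@(5, 9): e=[4,4,16] → █
    (3,4)@(7, 9): e=[-4,8,20] → ·
    (4,4)@(9, 9): e=[-12,12,24] → ·
    (1,5)@(3, 11): e=[-4,-4,32] → ·
    (2,5)@(5, 11): e=[-12,0,36] → ·  [on edge]
    (3,6)@(7, 13): e=[-36,0,60] → ·  [on edge]
    (4,7)@(9, 15): e=[-60,0,84] → ·  [on edge]
    (5,8)@(11, 17): e=[-84,0,108] → ·  [on edge]
    (6,9)@(13, 19): e=[-108,0,132] → ·  [on edge]
    (7,10)@(15, 21): e=[-132,0,156] → ·  [on edge]
  covered (4 px):
    · · · · · · · · · ·
    · · · · · · · · · ·
    · · · · · · · · · ·
    · · · █ █ · · · · ·
    · █ █ · · · · · · ·
    · · · · · · · · · ·
    · · · · · · · · · ·
    · · · · · · · · · ·
    · · · · · · · · · ·
    · · · · · · · · · ·
    · · · · · · · · · ·
T1:
  2·area = 44
  edge (16, 20)→(2, 4): d=(-14,-16) top-left  bias=+0
  edge (2, 4)→(10, 10): d=(8,6) right/bottom  bias=-1
  edge (10, 10)→(16, 20): d=(6,10) right/bottom  bias=-1
    (1,2)@(3, 5): e=[2,2,40] → █
    (2,2)@(5, 5): e=[34,-10,20] → ·
    (3,2)@(7, 5): e=[66,-22,0] → ·  [on edge]
    (1,3)@(3, 7): e=[-26,18,52] → ·
    (2,3)@(5, 7): e=[6,6,32] → █
    (3,3)@(7, 7): e=[38,-6,12] → ·
    (2,4)@(5, 9): e=[-22,22,44] → ·
    (3,4)@(7, 9): e=[10,10,24] → █
    (4,4)@(9, 9): e=[42,-2,4] → ·
    (3,5)@(7, 11): e=[-18,26,36] → ·
    (4,5)@(9, 11): e=[14,14,16] → █
    (5,5)@(11, 11): e=[46,2,-4] → ·
    (6,7)@(13, 15): e=[22,22,0] → ·  [on edge]
  covered (5 px):
    · · · · · · · · · ·
    · · · · · · · · · ·
    · █ · · · · · · · ·
    · · █ · · · · · · ·
    · · · █ · · · · · ·
    · · · · █ · · · · ·
    · · · · · █ · · · ·
    · · · · · · · · · ·
    · · · · · · · · · ·
    · · · · · · · · · ·
    · · · · · · · · · ·
T2:
  2·area = 208  (B↔C swapped to make it positive)
  edge (0, 4)→(14, 12): d=(14,8) right/bottom  bias=-1
  edge (14, 12)→(2, 20): d=(-12,8) right/bottom  bias=-1
  edge (2, 20)→(0, 4): d=(-2,-16) top-left  bias=+0
    (0,2)@(1, 5): e=[6,188,14] → █
    (1,2)@(3, 5): e=[-10,172,46] → ·
    (0,3)@(1, 7): e=[34,164,10] → █
    (1,3)@(3, 7): e=[18,148,42] → █
    (2,3)@(5, 7): e=[2,132,74] → █
    (3,3)@(7, 7): e=[-14,116,106] → ·
    (0,4)@(1, 9): e=[62,140,6] → █
    (3,4)@(7, 9): e=[14,92,102] → █
    (4,4)@(9, 9): e=[-2,76,134] → ·
    (0,5)@(1, 11): e=[90,116,2] → █
    (4,5)@(9, 11): e=[26,52,130] → █
    (5,5)@(11, 11): e=[10,36,162] → █
  covered (26 px):
    · · · · · · · · · ·
    · · · · · · · · · ·
    █ · · · · · · · · ·
    █ █ █ · · · · · · ·
    █ █ █ █ · · · · · ·
    █ █ █ █ █ █ · · · ·
    · █ █ █ █ █ · · · ·
    · █ █ █ █ · · · · ·
    · █ █ · · · · · · ·
    · █ · · · · · · · ·
    · · · · · · · · · ·
T3:
  2·area = 168
  edge (8, 16)→(0, 2): d=(-8,-14) top-left  bias=+0
  edge (0, 2)→(12, 2): d=(12,0) top-left  bias=+0
  edge (12, 2)→(8, 16): d=(-4,14) right/bottom  bias=-1
    (0,1)@(1, 3): e=[6,12,150] → █
    (1,1)@(3, 3): e=[34,12,122] → █
    (2,1)@(5, 3): e=[62,12,94] → █
    (3,1)@(7, 3): e=[90,12,66] → █
    (4,1)@(9, 3): e=[118,12,38] → █
    (5,1)@(11, 3): e=[146,12,10] → █
    (6,1)@(13, 3): e=[174,12,-18] → ·
    (0,2)@(1, 5): e=[-10,36,142] → ·
    (1,2)@(3, 5): e=[18,36,114] → █
    (6,2)@(13, 5): e=[158,36,-26] → ·
    (1,3)@(3, 7): e=[2,60,106] → █
    (5,3)@(11, 7): e=[114,60,-6] → ·
  covered (21 px):
    · · · · · · · · · ·
    █ █ █ █ █ █ · · · ·
    · █ █ █ █ █ · · · ·
    · █ █ █ █ · · · · ·
    · · █ █ █ · · · · ·
    · · · █ █ · · · · ·
    · · · █ · · · · · ·
    · · · · · · · · · ·
    · · · · · · · · · ·
    · · · · · · · · · ·
    · · · · · · · · · ·
T4:
  2·area = 108  (B↔C swapped to make it positive)
  edge (4, 6)→(16, 18): d=(12,12) right/bottom  bias=-1
  edge (16, 18)→(0, 11): d=(-16,-7) top-left  bias=+0
  edge (0, 11)→(4, 6): d=(4,-5) top-left  bias=+0
    (0,1)@(1, 3): e=[0,135,-27] → ·  [on edge]
    (1,2)@(3, 5): e=[0,117,-9] → ·  [on edge]
    (2,3)@(5, 7): e=[0,99,9] → ·  [on edge]
    (1,4)@(3, 9): e=[48,53,7] → █
    (2,4)@(5, 9): e=[24,67,17] → █
    (3,4)@(7, 9): e=[0,81,27] → ·  [on edge]
    (0,5)@(1, 11): e=[96,7,5] → █
    (3,5)@(7, 11): e=[24,49,35] → █
    (4,5)@(9, 11): e=[0,63,45] → ·  [on edge]
    (0,6)@(1, 13): e=[120,-25,13] → ·
    (1,6)@(3, 13): e=[96,-11,23] → ·
    (2,6)@(5, 13): e=[72,3,33] → █
    (5,6)@(11, 13): e=[0,45,63] → ·  [on edge]
    (6,7)@(13, 15): e=[0,27,81] → ·  [on edge]
    (7,8)@(15, 17): e=[0,9,99] → ·  [on edge]
    (8,9)@(17, 19): e=[0,-9,117] → ·  [on edge]
    (9,10)@(19, 21): e=[0,-27,135] → ·  [on edge]
  covered (10 px):
    · · · · · · · · · ·
    · · · · · · · · · ·
    · · · · · · · · · ·
    · · · · · · · · · ·
    · █ █ · · · · · · ·
    █ █ █ █ · · · · · ·
    · · █ █ █ · · · · ·
    · · · · · █ · · · ·
    · · · · · · · · · ·
    · · · · · · · · · ·
    · · · · · · · · · ·

Final: [14,16,14]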